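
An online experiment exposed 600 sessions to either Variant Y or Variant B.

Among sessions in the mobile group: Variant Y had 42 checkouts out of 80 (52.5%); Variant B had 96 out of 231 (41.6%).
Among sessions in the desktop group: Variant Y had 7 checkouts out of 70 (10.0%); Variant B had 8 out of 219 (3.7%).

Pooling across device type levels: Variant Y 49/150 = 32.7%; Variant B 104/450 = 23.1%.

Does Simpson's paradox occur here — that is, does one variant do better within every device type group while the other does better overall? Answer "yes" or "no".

no

Within each device type level (mobile 52.5% vs 41.6%; desktop 10.0% vs 3.7%), Variant Y has the higher rate every time. Pooled: 32.7% vs 23.1% — Variant Y has the higher rate overall. They agree.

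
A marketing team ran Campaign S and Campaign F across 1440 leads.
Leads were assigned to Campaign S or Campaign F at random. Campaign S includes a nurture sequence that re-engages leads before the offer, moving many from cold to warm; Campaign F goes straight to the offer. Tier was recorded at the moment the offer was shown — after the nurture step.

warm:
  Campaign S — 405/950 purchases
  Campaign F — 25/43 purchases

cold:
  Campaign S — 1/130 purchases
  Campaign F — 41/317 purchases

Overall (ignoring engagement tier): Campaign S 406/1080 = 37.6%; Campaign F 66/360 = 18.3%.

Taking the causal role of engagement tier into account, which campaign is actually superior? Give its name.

The engagement tier-specific comparison favours Campaign F throughout, but the pooled figures favour Campaign S. The question is whether to condition on engagement tier.
Engagement tier is downstream of the campaign. One should not condition on a consequence of treatment, so the overall rates are the right comparison.
Pooled: Campaign S 37.6% vs Campaign F 18.3%; Campaign S is higher overall.

Campaign S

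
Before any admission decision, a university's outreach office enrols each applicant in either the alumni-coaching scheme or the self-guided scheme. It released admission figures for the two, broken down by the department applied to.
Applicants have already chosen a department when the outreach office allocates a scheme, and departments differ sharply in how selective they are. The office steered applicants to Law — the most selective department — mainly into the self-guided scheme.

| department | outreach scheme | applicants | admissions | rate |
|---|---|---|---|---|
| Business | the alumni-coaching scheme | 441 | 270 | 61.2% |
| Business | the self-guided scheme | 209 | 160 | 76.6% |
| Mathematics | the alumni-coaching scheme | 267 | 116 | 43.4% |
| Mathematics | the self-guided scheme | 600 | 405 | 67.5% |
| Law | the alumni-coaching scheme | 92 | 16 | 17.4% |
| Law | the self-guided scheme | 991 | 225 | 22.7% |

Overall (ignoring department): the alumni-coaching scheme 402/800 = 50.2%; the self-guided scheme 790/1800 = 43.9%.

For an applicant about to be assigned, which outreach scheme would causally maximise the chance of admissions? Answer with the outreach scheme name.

the self-guided scheme

Department differs across outreach schemes for reasons unrelated to any effect of the outreach scheme itself, and it separately predicts the outcome — a classic confounder. We must compare within department levels.
Within each level — Business: 61.2% vs 76.6%; Mathematics: 43.4% vs 67.5%; Law: 17.4% vs 22.7% — the self-guided scheme is higher every time.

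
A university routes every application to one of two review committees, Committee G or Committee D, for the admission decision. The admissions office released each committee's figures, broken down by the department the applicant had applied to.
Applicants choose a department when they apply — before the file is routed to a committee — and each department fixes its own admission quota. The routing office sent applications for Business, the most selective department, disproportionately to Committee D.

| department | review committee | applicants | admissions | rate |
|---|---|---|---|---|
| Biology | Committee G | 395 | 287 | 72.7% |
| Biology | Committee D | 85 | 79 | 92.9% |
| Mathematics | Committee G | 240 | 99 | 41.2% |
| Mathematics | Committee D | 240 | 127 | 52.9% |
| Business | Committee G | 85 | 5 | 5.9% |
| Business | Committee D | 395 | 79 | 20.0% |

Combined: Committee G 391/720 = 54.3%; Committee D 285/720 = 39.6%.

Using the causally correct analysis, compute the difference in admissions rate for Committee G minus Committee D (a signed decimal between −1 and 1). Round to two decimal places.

Here department is a common cause — it drives both which review committee a case falls under and the outcome. The crude comparison mixes populations; the stratum-specific rates are the causally relevant ones.
Adjusting over the population distribution of department: 0.333·(0.727−0.929) + 0.333·(0.412−0.529) + 0.333·(0.059−0.200) = -0.154.

-0.15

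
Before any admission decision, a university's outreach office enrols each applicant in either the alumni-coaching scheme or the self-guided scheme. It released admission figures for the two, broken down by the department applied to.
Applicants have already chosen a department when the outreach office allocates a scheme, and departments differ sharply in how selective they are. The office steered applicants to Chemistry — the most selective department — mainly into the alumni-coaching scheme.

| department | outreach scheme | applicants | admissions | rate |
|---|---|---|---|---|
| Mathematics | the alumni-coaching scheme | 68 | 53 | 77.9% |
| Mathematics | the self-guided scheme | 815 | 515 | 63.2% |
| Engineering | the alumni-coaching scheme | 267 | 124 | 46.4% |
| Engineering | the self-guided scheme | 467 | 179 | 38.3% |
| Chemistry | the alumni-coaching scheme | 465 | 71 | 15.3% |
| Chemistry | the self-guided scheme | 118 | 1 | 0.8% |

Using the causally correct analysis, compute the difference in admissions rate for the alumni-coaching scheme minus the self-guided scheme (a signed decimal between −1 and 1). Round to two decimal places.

+0.12

Department satisfies the back-door criterion: it is not a descendant of the outreach scheme, and it blocks the spurious path from outreach scheme to outcome. Adjusting for it (i.e., using the within-department rates) gives the causal effect.
Adjusting over the population distribution of department: 0.401·(0.779−0.632) + 0.334·(0.464−0.383) + 0.265·(0.153−0.008) = +0.124.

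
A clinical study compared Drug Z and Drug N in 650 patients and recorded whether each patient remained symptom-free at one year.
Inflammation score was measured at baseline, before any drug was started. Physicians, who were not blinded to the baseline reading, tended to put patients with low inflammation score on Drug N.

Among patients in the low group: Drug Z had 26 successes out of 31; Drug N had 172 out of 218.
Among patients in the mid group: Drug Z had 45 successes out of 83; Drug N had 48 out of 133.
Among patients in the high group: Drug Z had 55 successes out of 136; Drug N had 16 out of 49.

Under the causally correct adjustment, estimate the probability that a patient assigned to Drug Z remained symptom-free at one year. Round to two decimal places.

0.62

Drug Z is higher inside every inflammation score stratum but Drug N is higher in aggregate. Whether to stratify depends on how inflammation score relates to the drug.
Since inflammation score is a pre-existing factor (not a product of the drug) and it affects the outcome on its own, it is a confounder. The stratified rates, not the pooled rate, identify the causal effect.
Standardising Drug Z to the population inflammation score mix: 0.383·26/31 + 0.332·45/83 + 0.285·55/136 = 0.617.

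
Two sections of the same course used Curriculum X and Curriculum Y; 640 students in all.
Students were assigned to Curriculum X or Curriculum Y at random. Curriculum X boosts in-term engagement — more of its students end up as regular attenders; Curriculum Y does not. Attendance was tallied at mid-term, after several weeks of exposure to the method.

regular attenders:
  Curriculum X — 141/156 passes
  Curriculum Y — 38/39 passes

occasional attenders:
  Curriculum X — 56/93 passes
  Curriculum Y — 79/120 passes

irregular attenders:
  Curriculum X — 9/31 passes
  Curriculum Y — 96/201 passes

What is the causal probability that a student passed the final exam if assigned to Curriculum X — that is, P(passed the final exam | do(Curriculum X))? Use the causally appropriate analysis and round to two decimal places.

Curriculum Y is higher inside every mid-term attendance stratum but Curriculum X is higher in aggregate. Whether to stratify depends on how mid-term attendance relates to the teaching method.
Because the teaching method influences mid-term attendance, mid-term attendance is a post-treatment mediator, not a confounder. Stratifying on it would bias the estimate; the causal effect is the crude pooled difference.
So P(outcome | do(Curriculum X)) is just the pooled rate for Curriculum X: 206/280 = 0.736.

0.74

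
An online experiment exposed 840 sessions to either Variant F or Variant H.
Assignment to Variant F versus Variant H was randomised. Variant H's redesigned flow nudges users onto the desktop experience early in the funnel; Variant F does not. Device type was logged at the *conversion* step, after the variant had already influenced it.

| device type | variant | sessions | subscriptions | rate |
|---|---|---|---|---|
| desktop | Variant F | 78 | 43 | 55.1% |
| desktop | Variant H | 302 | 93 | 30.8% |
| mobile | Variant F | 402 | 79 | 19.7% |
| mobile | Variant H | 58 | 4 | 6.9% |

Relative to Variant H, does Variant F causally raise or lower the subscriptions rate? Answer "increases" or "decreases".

decreases

The distribution of device type is itself part of what the variant does — it is an intermediate outcome. Holding it fixed would remove that part of the effect; the total effect is the pooled difference.
Pooled: Variant F 25.4% vs Variant H 26.9%; Variant H is higher overall.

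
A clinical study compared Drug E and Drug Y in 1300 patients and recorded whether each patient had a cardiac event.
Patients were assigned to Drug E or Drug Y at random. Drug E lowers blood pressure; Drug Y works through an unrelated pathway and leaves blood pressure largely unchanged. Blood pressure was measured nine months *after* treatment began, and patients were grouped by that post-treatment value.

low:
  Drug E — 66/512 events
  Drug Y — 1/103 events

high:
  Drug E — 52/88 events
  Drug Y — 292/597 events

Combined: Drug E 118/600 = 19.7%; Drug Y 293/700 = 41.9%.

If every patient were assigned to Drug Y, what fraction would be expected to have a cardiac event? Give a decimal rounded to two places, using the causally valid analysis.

The blood pressure-specific comparison favours Drug Y throughout, but the pooled figures favour Drug E. The question is whether to condition on blood pressure.
Stratifying would compare drugs among patients the drugs themselves sorted into blood pressure groups — a form of selection on an intermediate. The unconditioned pooled rates give the total causal effect.
So P(outcome | do(Drug Y)) is just the pooled rate for Drug Y: 293/700 = 0.419.

0.42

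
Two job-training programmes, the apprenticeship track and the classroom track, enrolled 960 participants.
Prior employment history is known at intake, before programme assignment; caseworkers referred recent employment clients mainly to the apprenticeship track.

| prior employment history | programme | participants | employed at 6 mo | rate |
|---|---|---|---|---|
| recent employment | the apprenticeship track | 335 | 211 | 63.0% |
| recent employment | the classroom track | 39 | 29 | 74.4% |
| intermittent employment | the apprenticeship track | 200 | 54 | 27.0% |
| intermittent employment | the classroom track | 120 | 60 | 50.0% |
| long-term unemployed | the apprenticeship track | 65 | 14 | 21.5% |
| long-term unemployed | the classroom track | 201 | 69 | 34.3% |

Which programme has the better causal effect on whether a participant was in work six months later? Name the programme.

The prior employment history-specific comparison favours the classroom track throughout, but the pooled figures favour the apprenticeship track. The question is whether to condition on prior employment history.
Prior employment history differs across programmes for reasons unrelated to any effect of the programme itself, and it separately predicts the outcome — a classic confounder. We must compare within prior employment history levels.
Within each level — recent employment: 63.0% vs 74.4%; intermittent employment: 27.0% vs 50.0%; long-term unemployed: 21.5% vs 34.3% — the classroom track is higher every time.

the classroom track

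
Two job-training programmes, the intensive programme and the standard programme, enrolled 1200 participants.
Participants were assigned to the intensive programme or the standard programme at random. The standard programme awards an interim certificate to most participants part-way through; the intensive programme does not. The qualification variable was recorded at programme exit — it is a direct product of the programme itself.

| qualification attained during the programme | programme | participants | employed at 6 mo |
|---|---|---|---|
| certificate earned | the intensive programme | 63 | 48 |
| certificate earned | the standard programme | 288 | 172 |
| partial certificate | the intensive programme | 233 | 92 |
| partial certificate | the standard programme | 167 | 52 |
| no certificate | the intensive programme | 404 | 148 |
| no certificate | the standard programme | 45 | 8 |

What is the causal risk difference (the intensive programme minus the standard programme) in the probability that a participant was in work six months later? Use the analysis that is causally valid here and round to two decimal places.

Qualification attained during the programme here is a post-treatment variable shaped by the programme; conditioning on it would introduce bias rather than remove it. The overall comparison is the causal one.
The causal difference is the pooled difference: 0.411 − 0.464 = -0.053.

-0.05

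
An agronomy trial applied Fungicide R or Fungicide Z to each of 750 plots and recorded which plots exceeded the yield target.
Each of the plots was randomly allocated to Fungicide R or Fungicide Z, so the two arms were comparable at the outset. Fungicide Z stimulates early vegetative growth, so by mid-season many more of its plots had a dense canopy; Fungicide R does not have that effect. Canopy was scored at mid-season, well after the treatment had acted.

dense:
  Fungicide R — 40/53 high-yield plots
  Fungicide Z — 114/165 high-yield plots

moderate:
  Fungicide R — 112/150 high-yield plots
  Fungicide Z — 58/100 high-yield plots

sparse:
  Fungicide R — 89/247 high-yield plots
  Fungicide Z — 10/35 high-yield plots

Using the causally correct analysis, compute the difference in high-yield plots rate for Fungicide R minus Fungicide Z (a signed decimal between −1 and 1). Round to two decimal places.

-0.07

Fungicide R is higher inside every mid-season canopy stratum but Fungicide Z is higher in aggregate. Whether to stratify depends on how mid-season canopy relates to the fungicide.
Mid-season canopy is recorded after the fungicide and is itself shifted by it — it sits on the causal path from fungicide to outcome. Conditioning on a mediator would strip out part of the effect we want; the pooled comparison gives the total causal effect.
The causal difference is the pooled difference: 0.536 − 0.607 = -0.071.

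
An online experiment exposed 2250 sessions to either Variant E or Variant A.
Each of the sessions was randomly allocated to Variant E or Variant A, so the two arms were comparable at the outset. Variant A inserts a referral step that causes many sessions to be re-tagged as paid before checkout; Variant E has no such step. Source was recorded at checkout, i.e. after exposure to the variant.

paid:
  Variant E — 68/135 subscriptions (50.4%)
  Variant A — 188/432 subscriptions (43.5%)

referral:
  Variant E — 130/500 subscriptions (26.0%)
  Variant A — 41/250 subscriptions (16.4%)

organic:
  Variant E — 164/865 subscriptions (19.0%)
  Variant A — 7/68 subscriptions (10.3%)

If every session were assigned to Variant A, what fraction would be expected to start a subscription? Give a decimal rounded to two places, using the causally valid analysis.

0.31

The stratified and pooled comparisons disagree (Variant E wins within each traffic source; Variant A wins overall), so the answer turns on the causal role of traffic source.
Traffic source here is a post-treatment variable shaped by the variant; conditioning on it would introduce bias rather than remove it. The overall comparison is the causal one.
So P(outcome | do(Variant A)) is just the pooled rate for Variant A: 236/750 = 0.315.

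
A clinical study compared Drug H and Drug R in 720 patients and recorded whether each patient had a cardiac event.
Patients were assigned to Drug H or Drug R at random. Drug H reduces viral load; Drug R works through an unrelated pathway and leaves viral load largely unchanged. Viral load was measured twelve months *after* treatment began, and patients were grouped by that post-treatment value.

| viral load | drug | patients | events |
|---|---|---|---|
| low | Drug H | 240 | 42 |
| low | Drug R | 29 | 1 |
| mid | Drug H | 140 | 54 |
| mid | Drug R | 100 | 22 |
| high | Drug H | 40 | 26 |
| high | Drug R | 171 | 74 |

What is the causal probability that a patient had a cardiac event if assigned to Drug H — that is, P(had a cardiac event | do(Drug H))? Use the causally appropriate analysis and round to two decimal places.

0.29

Viral load here is a post-treatment variable shaped by the drug; conditioning on it would introduce bias rather than remove it. The overall comparison is the causal one.
So P(outcome | do(Drug H)) is just the pooled rate for Drug H: 122/420 = 0.290.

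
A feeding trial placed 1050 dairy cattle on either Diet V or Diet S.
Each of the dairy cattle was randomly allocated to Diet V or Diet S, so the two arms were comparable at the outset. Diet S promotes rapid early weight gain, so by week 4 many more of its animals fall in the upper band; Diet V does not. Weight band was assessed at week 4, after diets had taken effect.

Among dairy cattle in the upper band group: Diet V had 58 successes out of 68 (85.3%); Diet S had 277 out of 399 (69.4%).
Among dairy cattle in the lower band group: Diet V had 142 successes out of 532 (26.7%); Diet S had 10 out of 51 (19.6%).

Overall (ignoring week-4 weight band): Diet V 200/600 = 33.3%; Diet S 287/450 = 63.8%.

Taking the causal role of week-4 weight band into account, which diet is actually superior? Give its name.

Diet S

Week-4 weight band here is a post-treatment variable shaped by the diet; conditioning on it would introduce bias rather than remove it. The overall comparison is the causal one.
Pooled: Diet V 33.3% vs Diet S 63.8%; Diet S is higher overall.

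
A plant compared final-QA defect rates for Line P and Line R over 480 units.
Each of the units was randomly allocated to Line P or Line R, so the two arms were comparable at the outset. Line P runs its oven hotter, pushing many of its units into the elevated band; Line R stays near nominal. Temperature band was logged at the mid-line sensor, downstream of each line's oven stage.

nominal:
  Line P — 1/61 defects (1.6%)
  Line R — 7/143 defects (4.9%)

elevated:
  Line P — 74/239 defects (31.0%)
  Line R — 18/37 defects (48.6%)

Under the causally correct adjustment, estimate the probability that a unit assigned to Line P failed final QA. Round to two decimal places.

0.25

Line P is lower inside every in-process temperature band stratum but Line R is lower in aggregate. Whether to stratify depends on how in-process temperature band relates to the line.
Because the line influences in-process temperature band, in-process temperature band is a post-treatment mediator, not a confounder. Stratifying on it would bias the estimate; the causal effect is the crude pooled difference.
So P(outcome | do(Line P)) is just the pooled rate for Line P: 75/300 = 0.250.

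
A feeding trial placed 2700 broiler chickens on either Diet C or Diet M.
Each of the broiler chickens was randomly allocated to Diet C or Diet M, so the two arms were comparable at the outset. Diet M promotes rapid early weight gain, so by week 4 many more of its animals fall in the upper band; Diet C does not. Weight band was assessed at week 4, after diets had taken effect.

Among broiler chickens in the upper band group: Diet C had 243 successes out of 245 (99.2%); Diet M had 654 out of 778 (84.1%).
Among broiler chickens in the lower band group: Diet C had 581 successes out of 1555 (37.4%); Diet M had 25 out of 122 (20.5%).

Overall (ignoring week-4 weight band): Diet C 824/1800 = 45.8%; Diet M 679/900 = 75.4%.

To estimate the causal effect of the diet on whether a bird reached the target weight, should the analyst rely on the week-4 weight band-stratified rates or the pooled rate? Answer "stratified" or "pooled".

Week-4 weight band is recorded after the diet and is itself shifted by it — it sits on the causal path from diet to outcome. Conditioning on a mediator would strip out part of the effect we want; the pooled comparison gives the total causal effect.
Pooled: Diet C 45.8% vs Diet M 75.4%; Diet M is higher overall.

pooled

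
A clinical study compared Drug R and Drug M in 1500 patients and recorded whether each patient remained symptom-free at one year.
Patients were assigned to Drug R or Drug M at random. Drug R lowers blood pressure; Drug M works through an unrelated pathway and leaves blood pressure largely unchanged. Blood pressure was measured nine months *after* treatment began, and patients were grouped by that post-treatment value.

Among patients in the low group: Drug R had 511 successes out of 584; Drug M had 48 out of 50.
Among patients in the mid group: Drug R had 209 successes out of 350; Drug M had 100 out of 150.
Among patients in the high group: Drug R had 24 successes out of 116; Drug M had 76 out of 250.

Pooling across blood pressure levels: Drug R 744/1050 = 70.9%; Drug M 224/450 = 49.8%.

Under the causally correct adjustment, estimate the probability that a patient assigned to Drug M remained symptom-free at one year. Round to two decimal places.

0.50

The stratified and pooled comparisons disagree (Drug M wins within each blood pressure; Drug R wins overall), so the answer turns on the causal role of blood pressure.
Blood pressure is recorded after the drug and is itself shifted by it — it sits on the causal path from drug to outcome. Conditioning on a mediator would strip out part of the effect we want; the pooled comparison gives the total causal effect.
So P(outcome | do(Drug M)) is just the pooled rate for Drug M: 224/450 = 0.498.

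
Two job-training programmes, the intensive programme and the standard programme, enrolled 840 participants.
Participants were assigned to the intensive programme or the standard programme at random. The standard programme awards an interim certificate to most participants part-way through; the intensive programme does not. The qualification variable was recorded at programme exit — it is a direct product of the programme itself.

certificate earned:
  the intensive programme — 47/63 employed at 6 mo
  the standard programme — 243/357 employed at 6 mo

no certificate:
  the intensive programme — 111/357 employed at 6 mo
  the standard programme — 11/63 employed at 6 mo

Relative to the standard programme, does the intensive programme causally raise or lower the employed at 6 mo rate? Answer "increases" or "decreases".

decreases

Qualification attained during the programme lies on the pathway programme → qualification attained during the programme → outcome, so adjusting for it blocks the indirect effect. For the total causal effect of programme, use the unadjusted pooled rates.
Pooled: the intensive programme 37.6% vs the standard programme 60.5%; the standard programme is higher overall.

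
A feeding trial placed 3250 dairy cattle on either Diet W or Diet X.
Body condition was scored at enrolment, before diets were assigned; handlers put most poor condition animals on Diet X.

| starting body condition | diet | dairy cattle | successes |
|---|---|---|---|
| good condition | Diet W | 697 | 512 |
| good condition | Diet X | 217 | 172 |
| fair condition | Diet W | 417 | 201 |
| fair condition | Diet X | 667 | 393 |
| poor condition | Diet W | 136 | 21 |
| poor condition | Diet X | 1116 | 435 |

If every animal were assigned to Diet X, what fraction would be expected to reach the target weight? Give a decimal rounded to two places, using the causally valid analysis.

The stratified and pooled comparisons disagree (Diet X wins within each starting body condition; Diet W wins overall), so the answer turns on the causal role of starting body condition.
Starting body condition is set before the diet has any effect — it is not caused by the diet — and it independently drives the outcome. That makes it a confounder, so the causal comparison is within starting body condition levels.
Standardising Diet X to the population starting body condition mix: 0.281·172/217 + 0.334·393/667 + 0.385·435/1116 = 0.570.

0.57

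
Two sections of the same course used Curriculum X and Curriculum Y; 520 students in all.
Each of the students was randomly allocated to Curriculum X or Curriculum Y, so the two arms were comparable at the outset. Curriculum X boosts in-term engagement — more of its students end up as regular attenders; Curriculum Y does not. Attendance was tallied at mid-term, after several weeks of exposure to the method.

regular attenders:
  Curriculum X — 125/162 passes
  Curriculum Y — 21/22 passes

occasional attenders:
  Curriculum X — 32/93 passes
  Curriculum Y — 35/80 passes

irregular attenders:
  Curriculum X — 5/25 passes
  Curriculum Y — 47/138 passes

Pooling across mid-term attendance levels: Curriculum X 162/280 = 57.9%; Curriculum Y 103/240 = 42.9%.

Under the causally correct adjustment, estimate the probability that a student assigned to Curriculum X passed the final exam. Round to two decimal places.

Mid-term attendance is downstream of the teaching method. One should not condition on a consequence of treatment, so the overall rates are the right comparison.
So P(outcome | do(Curriculum X)) is just the pooled rate for Curriculum X: 162/280 = 0.579.

0.58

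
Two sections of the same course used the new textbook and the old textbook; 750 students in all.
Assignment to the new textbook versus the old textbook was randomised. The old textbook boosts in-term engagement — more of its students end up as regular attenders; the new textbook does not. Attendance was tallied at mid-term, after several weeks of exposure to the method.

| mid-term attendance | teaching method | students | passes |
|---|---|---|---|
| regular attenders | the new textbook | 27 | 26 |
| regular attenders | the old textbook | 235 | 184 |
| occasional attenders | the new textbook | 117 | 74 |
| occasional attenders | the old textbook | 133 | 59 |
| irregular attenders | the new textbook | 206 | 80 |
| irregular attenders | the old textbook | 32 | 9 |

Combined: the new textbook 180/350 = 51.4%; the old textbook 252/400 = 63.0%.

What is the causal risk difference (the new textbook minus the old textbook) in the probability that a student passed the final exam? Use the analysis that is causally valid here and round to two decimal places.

Mid-term attendance is downstream of the teaching method. One should not condition on a consequence of treatment, so the overall rates are the right comparison.
The causal difference is the pooled difference: 0.514 − 0.630 = -0.116.

-0.12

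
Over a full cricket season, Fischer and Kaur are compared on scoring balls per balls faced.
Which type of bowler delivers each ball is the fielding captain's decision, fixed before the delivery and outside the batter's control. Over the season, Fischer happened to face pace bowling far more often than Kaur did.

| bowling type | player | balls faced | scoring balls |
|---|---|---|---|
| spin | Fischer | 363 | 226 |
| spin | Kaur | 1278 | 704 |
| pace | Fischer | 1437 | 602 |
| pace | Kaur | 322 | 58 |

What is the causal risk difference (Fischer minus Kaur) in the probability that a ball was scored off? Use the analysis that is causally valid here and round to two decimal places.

Fischer is higher inside every bowling type stratum but Kaur is higher in aggregate. Whether to stratify depends on how bowling type relates to the player.
Here bowling type is a common cause — it drives both which player a case falls under and the outcome. The crude comparison mixes populations; the stratum-specific rates are the causally relevant ones.
Adjusting over the population distribution of bowling type: 0.483·(0.623−0.551) + 0.517·(0.419−0.180) = +0.158.

+0.16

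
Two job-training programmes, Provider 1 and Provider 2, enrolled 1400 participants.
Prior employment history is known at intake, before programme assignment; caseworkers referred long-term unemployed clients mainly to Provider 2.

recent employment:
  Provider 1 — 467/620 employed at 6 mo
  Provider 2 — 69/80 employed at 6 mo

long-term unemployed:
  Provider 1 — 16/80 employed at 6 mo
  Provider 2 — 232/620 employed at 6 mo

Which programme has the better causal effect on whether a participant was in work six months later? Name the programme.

Provider 2

Here prior employment history is a common cause — it drives both which programme a case falls under and the outcome. The crude comparison mixes populations; the stratum-specific rates are the causally relevant ones.
Within each level — recent employment: 75.3% vs 86.2%; long-term unemployed: 20.0% vs 37.4% — Provider 2 is higher every time.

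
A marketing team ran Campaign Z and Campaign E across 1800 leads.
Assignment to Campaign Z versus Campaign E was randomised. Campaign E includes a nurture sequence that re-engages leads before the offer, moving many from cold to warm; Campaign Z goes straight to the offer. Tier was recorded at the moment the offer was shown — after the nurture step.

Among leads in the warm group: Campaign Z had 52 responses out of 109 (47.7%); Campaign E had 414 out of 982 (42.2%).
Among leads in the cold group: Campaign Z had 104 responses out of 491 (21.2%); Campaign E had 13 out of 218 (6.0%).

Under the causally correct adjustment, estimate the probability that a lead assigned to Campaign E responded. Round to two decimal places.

Engagement tier here is a post-treatment variable shaped by the campaign; conditioning on it would introduce bias rather than remove it. The overall comparison is the causal one.
So P(outcome | do(Campaign E)) is just the pooled rate for Campaign E: 427/1200 = 0.356.

0.36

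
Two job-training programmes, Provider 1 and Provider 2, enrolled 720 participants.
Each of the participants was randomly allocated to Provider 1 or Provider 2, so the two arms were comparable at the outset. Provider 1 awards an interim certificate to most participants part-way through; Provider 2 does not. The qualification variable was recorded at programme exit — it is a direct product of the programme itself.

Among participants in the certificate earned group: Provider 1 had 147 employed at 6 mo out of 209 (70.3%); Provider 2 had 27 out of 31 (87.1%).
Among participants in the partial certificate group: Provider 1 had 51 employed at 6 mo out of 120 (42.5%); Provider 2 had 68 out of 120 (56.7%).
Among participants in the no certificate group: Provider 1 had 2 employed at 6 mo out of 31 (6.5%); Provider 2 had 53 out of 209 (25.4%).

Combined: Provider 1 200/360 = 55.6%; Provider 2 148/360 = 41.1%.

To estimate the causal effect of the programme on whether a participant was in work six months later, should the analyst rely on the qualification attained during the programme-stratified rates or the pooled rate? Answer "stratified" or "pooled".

Qualification attained during the programme here is a post-treatment variable shaped by the programme; conditioning on it would introduce bias rather than remove it. The overall comparison is the causal one.
Pooled: Provider 1 55.6% vs Provider 2 41.1%; Provider 1 is higher overall.

pooled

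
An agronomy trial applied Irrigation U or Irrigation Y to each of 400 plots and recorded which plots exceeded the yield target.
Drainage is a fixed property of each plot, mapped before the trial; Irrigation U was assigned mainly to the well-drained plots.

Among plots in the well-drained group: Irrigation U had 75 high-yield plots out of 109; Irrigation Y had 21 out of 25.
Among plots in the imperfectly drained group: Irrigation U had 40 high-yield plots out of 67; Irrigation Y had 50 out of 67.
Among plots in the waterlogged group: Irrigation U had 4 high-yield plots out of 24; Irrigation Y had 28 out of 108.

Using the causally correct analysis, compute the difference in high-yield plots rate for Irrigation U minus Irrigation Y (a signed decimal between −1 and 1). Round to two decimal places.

Field drainage differs across irrigations for reasons unrelated to any effect of the irrigation itself, and it separately predicts the outcome — a classic confounder. We must compare within field drainage levels.
Adjusting over the population distribution of field drainage: 0.335·(0.688−0.840) + 0.335·(0.597−0.746) + 0.330·(0.167−0.259) = -0.131.

-0.13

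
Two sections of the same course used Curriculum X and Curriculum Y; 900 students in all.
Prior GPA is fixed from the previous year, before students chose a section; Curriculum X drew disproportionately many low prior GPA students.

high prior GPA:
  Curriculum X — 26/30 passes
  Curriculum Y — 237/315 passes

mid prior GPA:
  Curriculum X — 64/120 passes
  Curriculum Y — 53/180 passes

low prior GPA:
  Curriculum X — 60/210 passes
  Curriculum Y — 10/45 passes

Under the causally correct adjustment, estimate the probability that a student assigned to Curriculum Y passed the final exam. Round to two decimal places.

The imbalance in prior GPA band arose from how students were allocated, not from anything the teaching method did; and prior GPA band independently affects the outcome. The pooled gap is confounded — condition on prior GPA band.
Standardising Curriculum Y to the population prior GPA band mix: 0.383·237/315 + 0.333·53/180 + 0.283·10/45 = 0.450.

0.45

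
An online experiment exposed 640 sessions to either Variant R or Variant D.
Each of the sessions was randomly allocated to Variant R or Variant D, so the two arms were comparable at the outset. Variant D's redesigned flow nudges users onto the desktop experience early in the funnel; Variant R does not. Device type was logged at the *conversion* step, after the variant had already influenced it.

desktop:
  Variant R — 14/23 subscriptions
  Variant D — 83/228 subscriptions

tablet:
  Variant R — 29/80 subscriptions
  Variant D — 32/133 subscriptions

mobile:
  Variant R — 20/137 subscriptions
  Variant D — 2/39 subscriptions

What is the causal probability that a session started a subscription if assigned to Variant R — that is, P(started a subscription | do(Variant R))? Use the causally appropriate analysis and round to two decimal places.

Device type is downstream of the variant. One should not condition on a consequence of treatment, so the overall rates are the right comparison.
So P(outcome | do(Variant R)) is just the pooled rate for Variant R: 63/240 = 0.263.

0.26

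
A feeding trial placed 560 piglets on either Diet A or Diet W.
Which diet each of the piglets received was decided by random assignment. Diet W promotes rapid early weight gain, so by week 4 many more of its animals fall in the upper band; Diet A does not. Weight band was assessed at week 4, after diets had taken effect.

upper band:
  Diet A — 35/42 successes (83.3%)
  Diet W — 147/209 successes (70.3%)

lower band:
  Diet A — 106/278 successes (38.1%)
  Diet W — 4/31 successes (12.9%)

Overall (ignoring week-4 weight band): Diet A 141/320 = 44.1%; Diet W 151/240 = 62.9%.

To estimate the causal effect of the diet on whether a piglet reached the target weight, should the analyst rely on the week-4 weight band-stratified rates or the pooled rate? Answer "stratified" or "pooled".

pooled

Within every week-4 weight band level Diet A has the higher rate, yet pooled Diet W does — Simpson's reversal.
Week-4 weight band is recorded after the diet and is itself shifted by it — it sits on the causal path from diet to outcome. Conditioning on a mediator would strip out part of the effect we want; the pooled comparison gives the total causal effect.
Pooled: Diet A 44.1% vs Diet W 62.9%; Diet W is higher overall.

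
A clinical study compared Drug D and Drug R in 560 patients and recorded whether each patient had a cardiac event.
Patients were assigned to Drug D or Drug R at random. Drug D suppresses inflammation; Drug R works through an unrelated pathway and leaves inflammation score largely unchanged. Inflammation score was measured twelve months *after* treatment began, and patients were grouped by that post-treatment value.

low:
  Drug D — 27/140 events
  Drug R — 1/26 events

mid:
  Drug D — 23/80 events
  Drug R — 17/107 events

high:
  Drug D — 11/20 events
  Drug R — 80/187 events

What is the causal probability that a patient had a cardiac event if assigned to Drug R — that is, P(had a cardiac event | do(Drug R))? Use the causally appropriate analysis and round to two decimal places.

Because the drug influences inflammation score, inflammation score is a post-treatment mediator, not a confounder. Stratifying on it would bias the estimate; the causal effect is the crude pooled difference.
So P(outcome | do(Drug R)) is just the pooled rate for Drug R: 98/320 = 0.306.

0.31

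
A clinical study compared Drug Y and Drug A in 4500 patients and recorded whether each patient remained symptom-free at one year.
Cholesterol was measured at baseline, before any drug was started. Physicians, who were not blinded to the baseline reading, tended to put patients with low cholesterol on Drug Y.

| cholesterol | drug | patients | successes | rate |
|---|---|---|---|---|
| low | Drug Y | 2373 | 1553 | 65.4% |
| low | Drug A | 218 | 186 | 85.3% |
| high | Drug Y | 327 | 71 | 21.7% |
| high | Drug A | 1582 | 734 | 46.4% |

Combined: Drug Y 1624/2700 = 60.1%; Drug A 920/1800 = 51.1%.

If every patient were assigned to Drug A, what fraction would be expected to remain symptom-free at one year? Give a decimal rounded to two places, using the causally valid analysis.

0.69

Drug A is higher inside every cholesterol stratum but Drug Y is higher in aggregate. Whether to stratify depends on how cholesterol relates to the drug.
The imbalance in cholesterol arose from how patients were allocated, not from anything the drug did; and cholesterol independently affects the outcome. The pooled gap is confounded — condition on cholesterol.
Standardising Drug A to the population cholesterol mix: 0.576·186/218 + 0.424·734/1582 = 0.688.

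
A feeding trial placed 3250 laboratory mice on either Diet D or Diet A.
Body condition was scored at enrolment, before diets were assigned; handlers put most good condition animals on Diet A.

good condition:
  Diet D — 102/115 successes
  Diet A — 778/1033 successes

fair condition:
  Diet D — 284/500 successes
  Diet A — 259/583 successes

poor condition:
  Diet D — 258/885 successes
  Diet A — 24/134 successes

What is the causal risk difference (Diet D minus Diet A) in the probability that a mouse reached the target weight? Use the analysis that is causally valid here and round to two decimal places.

+0.12

The imbalance in starting body condition arose from how laboratory mice were allocated, not from anything the diet did; and starting body condition independently affects the outcome. The pooled gap is confounded — condition on starting body condition.
Adjusting over the population distribution of starting body condition: 0.353·(0.887−0.753) + 0.333·(0.568−0.444) + 0.314·(0.292−0.179) = +0.124.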